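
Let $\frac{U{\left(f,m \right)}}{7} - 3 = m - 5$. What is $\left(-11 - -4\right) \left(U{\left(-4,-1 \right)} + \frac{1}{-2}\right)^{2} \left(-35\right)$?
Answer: $\frac{453005}{4} \approx 1.1325 \cdot 10^{5}$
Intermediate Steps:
$U{\left(f,m \right)} = -14 + 7 m$ ($U{\left(f,m \right)} = 21 + 7 \left(m - 5\right) = 21 + 7 \left(-5 + m\right) = 21 + \left(-35 + 7 m\right) = -14 + 7 m$)
$\left(-11 - -4\right) \left(U{\left(-4,-1 \right)} + \frac{1}{-2}\right)^{2} \left(-35\right) = \left(-11 - -4\right) \left(\left(-14 + 7 \left(-1\right)\right) + \frac{1}{-2}\right)^{2} \left(-35\right) = \left(-11 + 4\right) \left(\left(-14 - 7\right) - \frac{1}{2}\right)^{2} \left(-35\right) = - 7 \left(-21 - \frac{1}{2}\right)^{2} \left(-35\right) = - 7 \left(- \frac{43}{2}\right)^{2} \left(-35\right) = \left(-7\right) \frac{1849}{4} \left(-35\right) = \left(- \frac{12943}{4}\right) \left(-35\right) = \frac{453005}{4}$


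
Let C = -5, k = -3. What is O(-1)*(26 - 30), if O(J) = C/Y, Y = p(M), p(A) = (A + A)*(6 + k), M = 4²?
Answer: 5/24 ≈ 0.20833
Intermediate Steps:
M = 16
p(A) = 6*A (p(A) = (A + A)*(6 - 3) = (2*A)*3 = 6*A)
Y = 96 (Y = 6*16 = 96)
O(J) = -5/96
O(-1)*(26 - 30) = -5*(26 - 30)/96 = -5/96*(-4) = 5/24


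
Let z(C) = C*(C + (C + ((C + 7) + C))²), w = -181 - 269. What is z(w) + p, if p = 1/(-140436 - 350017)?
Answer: -397972961616151/490453 ≈ -8.1144e+8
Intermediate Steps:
w = -450
p = -1/490453 (p = 1/(-490453) = -1/490453 ≈ -2.0389e-6)
z(C) = C*(C + (7 + 3*C)²) (z(C) = C*(C + (C + ((7 + C) + C))²) = C*(C + (C + (7 + 2*C))²) = C*(C + (7 + 3*C)²))
z(w) + p = -450*(-450 + (7 + 3*(-450))²) - 1/490453 = -450*(-450 + (7 - 1350)²) - 1/490453 = -450*(-450 + (-1343)²) - 1/490453 = -450*(-450 + 1803649) - 1/490453 = -450*1803199 - 1/490453 = -811439550 - 1/490453 = -397972961616151/490453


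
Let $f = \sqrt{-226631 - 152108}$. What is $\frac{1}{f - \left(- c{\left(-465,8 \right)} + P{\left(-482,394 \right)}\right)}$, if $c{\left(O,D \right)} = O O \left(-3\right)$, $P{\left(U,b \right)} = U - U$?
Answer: $- \frac{648675}{420779634364} - \frac{i \sqrt{378739}}{420779634364} \approx -1.5416 \cdot 10^{-6} - 1.4626 \cdot 10^{-9} i$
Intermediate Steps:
$P{\left(U,b \right)} = 0$
$f = i \sqrt{378739}$ ($f = \sqrt{-378739} = i \sqrt{378739} \approx 615.42 i$)
$c{\left(O,D \right)} = - 3 O^{2}$ ($c{\left(O,D \right)} = O^{2} \left(-3\right) = - 3 O^{2}$)
$\frac{1}{f - \left(- c{\left(-465,8 \right)} + P{\left(-482,394 \right)}\right)} = \frac{1}{i \sqrt{378739} - 3 \left(-465\right)^{2}} = \frac{1}{i \sqrt{378739} + \left(\left(-3\right) 216225 + 0\right)} = \frac{1}{i \sqrt{378739} + \left(-648675 + 0\right)} = \frac{1}{i \sqrt{378739} - 648675} = \frac{1}{-648675 + i \sqrt{378739}}$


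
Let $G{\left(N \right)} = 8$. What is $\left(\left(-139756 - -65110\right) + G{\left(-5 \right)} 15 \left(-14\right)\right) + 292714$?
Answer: $216388$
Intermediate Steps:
$\left(\left(-139756 - -65110\right) + G{\left(-5 \right)} 15 \left(-14\right)\right) + 292714 = \left(\left(-139756 - -65110\right) + 8 \cdot 15 \left(-14\right)\right) + 292714 = \left(\left(-139756 + 65110\right) + 120 \left(-14\right)\right) + 292714 = \left(-74646 - 1680\right) + 292714 = -76326 + 292714 = 216388$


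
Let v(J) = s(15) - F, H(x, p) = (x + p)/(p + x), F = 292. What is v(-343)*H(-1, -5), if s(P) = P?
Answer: -277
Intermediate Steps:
H(x, p) = 1 (H(x, p) = (p + x)/(p + x) = 1)
v(J) = -277 (v(J) = 15 - 1*292 = 15 - 292 = -277)
v(-343)*H(-1, -5) = -277*1 = -277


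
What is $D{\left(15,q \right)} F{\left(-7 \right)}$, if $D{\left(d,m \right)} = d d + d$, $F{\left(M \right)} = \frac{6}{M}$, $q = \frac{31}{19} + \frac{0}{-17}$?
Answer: $- \frac{1440}{7} \approx -205.71$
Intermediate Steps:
$q = \frac{31}{19}$ ($q = 31 \cdot \frac{1}{19} + 0 \left(- \frac{1}{17}\right) = \frac{31}{19} + 0 = \frac{31}{19} \approx 1.6316$)
$D{\left(d,m \right)} = d + d^{2}$ ($D{\left(d,m \right)} = d^{2} + d = d + d^{2}$)
$D{\left(15,q \right)} F{\left(-7 \right)} = 15 \left(1 + 15\right) \frac{6}{-7} = 15 \cdot 16 \cdot 6 \left(- \frac{1}{7}\right) = 240 \left(- \frac{6}{7}\right) = - \frac{1440}{7}$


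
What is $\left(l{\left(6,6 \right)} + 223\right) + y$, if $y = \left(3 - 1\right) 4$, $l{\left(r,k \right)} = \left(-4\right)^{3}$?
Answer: $167$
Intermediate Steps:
$l{\left(r,k \right)} = -64$
$y = 8$ ($y = 2 \cdot 4 = 8$)
$\left(l{\left(6,6 \right)} + 223\right) + y = \left(-64 + 223\right) + 8 = 159 + 8 = 167$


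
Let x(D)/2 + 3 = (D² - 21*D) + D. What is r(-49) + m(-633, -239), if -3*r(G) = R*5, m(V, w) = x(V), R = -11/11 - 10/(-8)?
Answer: 9920299/12 ≈ 8.2669e+5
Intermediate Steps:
x(D) = -6 - 40*D + 2*D² (x(D) = -6 + 2*((D² - 21*D) + D) = -6 + 2*(D² - 20*D) = -6 + (-40*D + 2*D²) = -6 - 40*D + 2*D²)
R = ¼ (R = -11*1/11 - 10*(-⅛) = -1 + 5/4 = ¼ ≈ 0.25000)
m(V, w) = -6 - 40*V + 2*V²
r(G) = -5/12
r(-49) + m(-633, -239) = -5/12 + (-6 - 40*(-633) + 2*(-633)²) = -5/12 + (-6 + 25320 + 2*400689) = -5/12 + (-6 + 25320 + 801378) = -5/12 + 826692 = 9920299/12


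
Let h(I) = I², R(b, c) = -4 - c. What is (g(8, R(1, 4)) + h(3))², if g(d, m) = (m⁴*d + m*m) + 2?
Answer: 1078662649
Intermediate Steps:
g(d, m) = 2 + m² + d*m⁴ (g(d, m) = (d*m⁴ + m²) + 2 = (m² + d*m⁴) + 2 = 2 + m² + d*m⁴)
(g(8, R(1, 4)) + h(3))² = ((2 + (-4 - 1*4)² + 8*(-4 - 1*4)⁴) + 3²)² = ((2 + (-4 - 4)² + 8*(-4 - 4)⁴) + 9)² = ((2 + (-8)² + 8*(-8)⁴) + 9)² = ((2 + 64 + 8*4096) + 9)² = ((2 + 64 + 32768) + 9)² = (32834 + 9)² = 32843² = 1078662649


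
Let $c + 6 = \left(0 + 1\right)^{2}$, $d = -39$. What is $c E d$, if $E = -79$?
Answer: $-15405$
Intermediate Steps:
$c = -5$ ($c = -6 + \left(0 + 1\right)^{2} = -6 + 1^{2} = -6 + 1 = -5$)
$c E d = \left(-5\right) \left(-79\right) \left(-39\right) = 395 \left(-39\right) = -15405$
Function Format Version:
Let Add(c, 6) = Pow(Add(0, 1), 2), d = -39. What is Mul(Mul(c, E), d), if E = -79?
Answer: -15405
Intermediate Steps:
c = -5 (c = Add(-6, Pow(Add(0, 1), 2)) = Add(-6, Pow(1, 2)) = Add(-6, 1) = -5)
Mul(Mul(c, E), d) = Mul(Mul(-5, -79), -39) = Mul(395, -39) = -15405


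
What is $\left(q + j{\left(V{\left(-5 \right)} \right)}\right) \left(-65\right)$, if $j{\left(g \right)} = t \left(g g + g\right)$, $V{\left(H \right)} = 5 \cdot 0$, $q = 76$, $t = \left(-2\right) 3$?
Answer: $-4940$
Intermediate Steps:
$t = -6$
$V{\left(H \right)} = 0$
$j{\left(g \right)} = - 6 g - 6 g^{2}$ ($j{\left(g \right)} = - 6 \left(g g + g\right) = - 6 \left(g^{2} + g\right) = - 6 \left(g + g^{2}\right) = - 6 g - 6 g^{2}$)
$\left(q + j{\left(V{\left(-5 \right)} \right)}\right) \left(-65\right) = \left(76 - 0 \left(1 + 0\right)\right) \left(-65\right) = \left(76 - 0 \cdot 1\right) \left(-65\right) = \left(76 + 0\right) \left(-65\right) = 76 \left(-65\right) = -4940$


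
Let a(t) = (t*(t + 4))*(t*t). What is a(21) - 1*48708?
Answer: 182817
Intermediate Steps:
a(t) = t**3*(4 + t) (a(t) = (t*(4 + t))*t**2 = t**3*(4 + t))
a(21) - 1*48708 = 21**3*(4 + 21) - 1*48708 = 9261*25 - 48708 = 231525 - 48708 = 182817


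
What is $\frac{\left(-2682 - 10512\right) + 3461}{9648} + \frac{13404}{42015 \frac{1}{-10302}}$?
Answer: $- \frac{444227344393}{135120240} \approx -3287.6$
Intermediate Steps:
$\frac{\left(-2682 - 10512\right) + 3461}{9648} + \frac{13404}{42015 \frac{1}{-10302}} = \left(-13194 + 3461\right) \frac{1}{9648} + \frac{13404}{42015 \left(- \frac{1}{10302}\right)} = \left(-9733\right) \frac{1}{9648} + \frac{13404}{- \frac{14005}{3434}} = - \frac{9733}{9648} + 13404 \left(- \frac{3434}{14005}\right) = - \frac{9733}{9648} - \frac{46029336}{14005} = - \frac{444227344393}{135120240}$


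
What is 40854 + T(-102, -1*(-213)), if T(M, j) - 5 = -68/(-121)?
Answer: 4944007/121 ≈ 40860.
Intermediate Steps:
T(M, j) = 673/121 (T(M, j) = 5 - 68/(-121) = 5 - 68*(-1/121) = 5 + 68/121 = 673/121)
40854 + T(-102, -1*(-213)) = 40854 + 673/121 = 4944007/121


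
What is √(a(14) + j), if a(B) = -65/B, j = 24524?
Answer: √4805794/14 ≈ 156.59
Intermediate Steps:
√(a(14) + j) = √(-65/14 + 24524) = √(343271/14) = √4805794/14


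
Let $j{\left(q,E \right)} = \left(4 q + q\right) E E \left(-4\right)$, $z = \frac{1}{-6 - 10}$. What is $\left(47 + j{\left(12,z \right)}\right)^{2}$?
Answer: $\frac{543169}{256} \approx 2121.8$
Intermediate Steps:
$z = - \frac{1}{16}$ ($z = \frac{1}{-16} = - \frac{1}{16} \approx -0.0625$)
$j{\left(q,E \right)} = - 20 q E^{2}$ ($j{\left(q,E \right)} = 5 q E E \left(-4\right) = 5 E q E \left(-4\right) = 5 q E^{2} \left(-4\right) = - 20 q E^{2}$)
$\left(47 + j{\left(12,z \right)}\right)^{2} = \left(47 - 240 \left(- \frac{1}{16}\right)^{2}\right)^{2} = \left(47 - 240 \cdot \frac{1}{256}\right)^{2} = \left(47 - \frac{15}{16}\right)^{2} = \left(\frac{737}{16}\right)^{2} = \frac{543169}{256}$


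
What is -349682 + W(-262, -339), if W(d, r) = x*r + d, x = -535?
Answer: -168579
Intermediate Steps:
W(d, r) = d - 535*r (W(d, r) = -535*r + d = d - 535*r)
-349682 + W(-262, -339) = -349682 + (-262 - 535*(-339)) = -349682 + (-262 + 181365) = -349682 + 181103 = -168579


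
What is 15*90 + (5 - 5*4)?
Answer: 1335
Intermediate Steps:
15*90 + (5 - 5*4) = 1350 + (5 - 20) = 1350 - 15 = 1335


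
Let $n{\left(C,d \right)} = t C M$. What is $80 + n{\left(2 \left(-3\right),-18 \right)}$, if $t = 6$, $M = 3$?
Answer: $-28$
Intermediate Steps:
$n{\left(C,d \right)} = 18 C$ ($n{\left(C,d \right)} = 6 C 3 = 18 C$)
$80 + n{\left(2 \left(-3\right),-18 \right)} = 80 + 18 \cdot 2 \left(-3\right) = 80 + 18 \left(-6\right) = 80 - 108 = -28$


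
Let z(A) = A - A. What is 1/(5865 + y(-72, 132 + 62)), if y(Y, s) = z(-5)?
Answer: 1/5865 ≈ 0.00017050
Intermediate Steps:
z(A) = 0
y(Y, s) = 0
1/(5865 + y(-72, 132 + 62)) = 1/(5865 + 0) = 1/5865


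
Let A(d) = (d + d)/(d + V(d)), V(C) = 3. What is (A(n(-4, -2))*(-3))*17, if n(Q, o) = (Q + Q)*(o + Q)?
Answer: -96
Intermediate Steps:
n(Q, o) = 2*Q*(Q + o) (n(Q, o) = (2*Q)*(Q + o) = 2*Q*(Q + o))
A(d) = 2*d/(3 + d) (A(d) = (d + d)/(d + 3) = (2*d)/(3 + d) = 2*d/(3 + d))
(A(n(-4, -2))*(-3))*17 = ((2*(2*(-4)*(-4 - 2))/(3 + 2*(-4)*(-4 - 2)))*(-3))*17 = ((2*(2*(-4)*(-6))/(3 + 2*(-4)*(-6)))*(-3))*17 = ((2*48/(3 + 48))*(-3))*17 = ((2*48/51)*(-3))*17 = ((2*48*(1/51))*(-3))*17 = ((32/17)*(-3))*17 = -96/17*17 = -96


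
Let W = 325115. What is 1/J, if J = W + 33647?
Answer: 1/358762 ≈ 2.7874e-6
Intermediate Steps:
J = 358762 (J = 325115 + 33647 = 358762)
1/J = 1/358762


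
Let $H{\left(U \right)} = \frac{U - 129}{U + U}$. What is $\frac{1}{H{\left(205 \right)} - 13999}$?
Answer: $- \frac{205}{2869757} \approx -7.1435 \cdot 10^{-5}$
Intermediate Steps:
$H{\left(U \right)} = \frac{-129 + U}{2 U}$
$\frac{1}{H{\left(205 \right)} - 13999} = \frac{1}{\frac{-129 + 205}{2 \cdot 205} - 13999} = \frac{1}{\frac{1}{2} \cdot \frac{1}{205} \cdot 76 - 13999} = \frac{1}{\frac{38}{205} - 13999} = \frac{1}{- \frac{2869757}{205}} = - \frac{205}{2869757}$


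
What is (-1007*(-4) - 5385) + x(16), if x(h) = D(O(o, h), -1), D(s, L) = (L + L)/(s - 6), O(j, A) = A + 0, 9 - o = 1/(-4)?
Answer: -6786/5 ≈ -1357.2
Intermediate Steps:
o = 37/4 (o = 9 - 1/(-4) = 9 - 1*(-¼) = 9 + ¼ = 37/4 ≈ 9.2500)
O(j, A) = A
D(s, L) = 2*L/(-6 + s) (D(s, L) = (2*L)/(-6 + s) = 2*L/(-6 + s))
x(h) = -2/(-6 + h) (x(h) = 2*(-1)/(-6 + h) = -2/(-6 + h))
(-1007*(-4) - 5385) + x(16) = (-1007*(-4) - 5385) - 2/(-6 + 16) = (4028 - 5385) - 2/10 = -1357 - 2*⅒ = -1357 - ⅕ = -6786/5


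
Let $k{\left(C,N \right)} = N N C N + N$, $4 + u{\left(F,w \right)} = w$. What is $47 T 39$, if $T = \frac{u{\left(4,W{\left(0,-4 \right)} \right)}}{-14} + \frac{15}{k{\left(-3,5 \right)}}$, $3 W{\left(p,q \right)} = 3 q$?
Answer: $\frac{504075}{518} \approx 973.12$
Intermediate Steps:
$W{\left(p,q \right)} = q$ ($W{\left(p,q \right)} = \frac{3 q}{3} = q$)
$u{\left(F,w \right)} = -4 + w$
$k{\left(C,N \right)} = N + C N^{3}$ ($k{\left(C,N \right)} = N^{2} C N + N = C N^{2} N + N = C N^{3} + N = N + C N^{3}$)
$T = \frac{275}{518}$ ($T = \frac{-4 - 4}{-14} + \frac{15}{5 - 3 \cdot 5^{3}} = \left(-8\right) \left(- \frac{1}{14}\right) + \frac{15}{5 - 375} = \frac{4}{7} + \frac{15}{5 - 375} = \frac{4}{7} + \frac{15}{-370} = \frac{4}{7} + 15 \left(- \frac{1}{370}\right) = \frac{4}{7} - \frac{3}{74} = \frac{275}{518} \approx 0.53089$)
$47 T 39 = 47 \cdot \frac{275}{518} \cdot 39 = \frac{12925}{518} \cdot 39 = \frac{504075}{518}$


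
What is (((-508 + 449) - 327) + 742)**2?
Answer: 126736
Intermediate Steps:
(((-508 + 449) - 327) + 742)**2 = ((-59 - 327) + 742)**2 = (-386 + 742)**2 = 356**2 = 126736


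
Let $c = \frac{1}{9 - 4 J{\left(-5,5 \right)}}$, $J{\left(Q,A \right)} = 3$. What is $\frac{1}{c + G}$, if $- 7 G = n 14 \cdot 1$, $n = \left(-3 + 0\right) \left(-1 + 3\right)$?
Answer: $\frac{3}{35} \approx 0.085714$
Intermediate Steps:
$n = -6$ ($n = \left(-3\right) 2 = -6$)
$G = 12$ ($G = - \frac{\left(-6\right) 14 \cdot 1}{7} = - \frac{\left(-84\right) 1}{7} = \left(- \frac{1}{7}\right) \left(-84\right) = 12$)
$c = - \frac{1}{3}$ ($c = \frac{1}{9 - 12} = \frac{1}{-3} = - \frac{1}{3} \approx -0.33333$)
$\frac{1}{c + G} = \frac{1}{- \frac{1}{3} + 12} = \frac{1}{\frac{35}{3}} = \frac{3}{35}$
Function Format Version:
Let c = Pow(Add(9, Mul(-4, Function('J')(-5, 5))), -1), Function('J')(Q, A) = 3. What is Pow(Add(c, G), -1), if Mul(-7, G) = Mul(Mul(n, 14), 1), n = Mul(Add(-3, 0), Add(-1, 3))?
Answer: Rational(3, 35) ≈ 0.085714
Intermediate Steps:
n = -6 (n = Mul(-3, 2) = -6)
G = 12 (G = Mul(Rational(-1, 7), Mul(Mul(-6, 14), 1)) = Mul(Rational(-1, 7), Mul(-84, 1)) = Mul(Rational(-1, 7), -84) = 12)
c = Rational(-1, 3) (c = Pow(Add(9, Mul(-4, 3)), -1) = Pow(Add(9, -12), -1) = Pow(-3, -1) = Rational(-1, 3) ≈ -0.33333)
Pow(Add(c, G), -1) = Pow(Add(Rational(-1, 3), 12), -1) = Pow(Rational(35, 3), -1) = Rational(3, 35)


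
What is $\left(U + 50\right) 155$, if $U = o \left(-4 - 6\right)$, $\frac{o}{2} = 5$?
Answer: $-7750$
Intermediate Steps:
$o = 10$ ($o = 2 \cdot 5 = 10$)
$U = -100$ ($U = 10 \left(-4 - 6\right) = 10 \left(-10\right) = -100$)
$\left(U + 50\right) 155 = \left(-100 + 50\right) 155 = \left(-50\right) 155 = -7750$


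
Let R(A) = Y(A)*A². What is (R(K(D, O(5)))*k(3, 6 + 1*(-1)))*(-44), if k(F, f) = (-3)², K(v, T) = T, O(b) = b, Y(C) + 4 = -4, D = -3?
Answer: 79200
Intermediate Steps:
Y(C) = -8 (Y(C) = -4 - 4 = -8)
R(A) = -8*A²
k(F, f) = 9
(R(K(D, O(5)))*k(3, 6 + 1*(-1)))*(-44) = (-8*5²*9)*(-44) = (-8*25*9)*(-44) = -200*9*(-44) = -1800*(-44) = 79200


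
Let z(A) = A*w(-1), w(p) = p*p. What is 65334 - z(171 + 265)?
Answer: 64898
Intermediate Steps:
w(p) = p²
z(A) = A (z(A) = A*(-1)² = A*1 = A)
65334 - z(171 + 265) = 65334 - (171 + 265) = 65334 - 1*436 = 65334 - 436 = 64898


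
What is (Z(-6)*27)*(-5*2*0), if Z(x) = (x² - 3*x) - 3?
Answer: 0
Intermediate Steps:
Z(x) = -3 + x² - 3*x
(Z(-6)*27)*(-5*2*0) = ((-3 + (-6)² - 3*(-6))*27)*(-5*2*0) = ((-3 + 36 + 18)*27)*(-10*0) = (51*27)*0 = 1377*0 = 0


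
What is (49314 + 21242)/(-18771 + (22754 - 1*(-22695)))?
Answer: 35278/13339 ≈ 2.6447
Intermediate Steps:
(49314 + 21242)/(-18771 + (22754 - 1*(-22695))) = 70556/(-18771 + (22754 + 22695)) = 70556/(-18771 + 45449) = 70556/26678 = 70556*(1/26678) = 35278/13339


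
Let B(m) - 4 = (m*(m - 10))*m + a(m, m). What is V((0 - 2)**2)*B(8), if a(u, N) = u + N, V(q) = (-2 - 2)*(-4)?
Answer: -1728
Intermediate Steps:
V(q) = 16 (V(q) = -4*(-4) = 16)
a(u, N) = N + u
B(m) = 4 + 2*m + m**2*(-10 + m) (B(m) = 4 + ((m*(m - 10))*m + (m + m)) = 4 + ((m*(-10 + m))*m + 2*m) = 4 + (m**2*(-10 + m) + 2*m) = 4 + (2*m + m**2*(-10 + m)) = 4 + 2*m + m**2*(-10 + m))
V((0 - 2)**2)*B(8) = 16*(4 + 8**3 - 10*8**2 + 2*8) = 16*(4 + 512 - 10*64 + 16) = 16*(4 + 512 - 640 + 16) = 16*(-108) = -1728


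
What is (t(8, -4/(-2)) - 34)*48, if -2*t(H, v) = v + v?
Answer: -1728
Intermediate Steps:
t(H, v) = -v (t(H, v) = -(v + v)/2 = -v)
(t(8, -4/(-2)) - 34)*48 = (-(-4)/(-2) - 34)*48 = (-(-4)*(-1)/2 - 34)*48 = (-1*2 - 34)*48 = (-2 - 34)*48 = -36*48 = -1728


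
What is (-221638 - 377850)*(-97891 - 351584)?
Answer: 269454868800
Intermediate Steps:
(-221638 - 377850)*(-97891 - 351584) = -599488*(-449475) = 269454868800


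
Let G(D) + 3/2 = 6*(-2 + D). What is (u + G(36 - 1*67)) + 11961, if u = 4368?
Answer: 32259/2 ≈ 16130.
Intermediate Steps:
G(D) = -27/2 + 6*D (G(D) = -3/2 + 6*(-2 + D) = -3/2 + (-12 + 6*D) = -27/2 + 6*D)
(u + G(36 - 1*67)) + 11961 = (4368 + (-27/2 + 6*(36 - 1*67))) + 11961 = (4368 + (-27/2 + 6*(36 - 67))) + 11961 = (4368 + (-27/2 + 6*(-31))) + 11961 = (4368 + (-27/2 - 186)) + 11961 = (4368 - 399/2) + 11961 = 8337/2 + 11961 = 32259/2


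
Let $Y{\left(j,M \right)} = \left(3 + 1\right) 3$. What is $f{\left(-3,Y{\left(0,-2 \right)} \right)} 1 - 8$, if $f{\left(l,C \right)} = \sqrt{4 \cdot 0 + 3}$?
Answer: $-8 + \sqrt{3} \approx -6.268$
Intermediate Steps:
$Y{\left(j,M \right)} = 12$ ($Y{\left(j,M \right)} = 4 \cdot 3 = 12$)
$f{\left(l,C \right)} = \sqrt{3}$ ($f{\left(l,C \right)} = \sqrt{0 + 3} = \sqrt{3}$)
$f{\left(-3,Y{\left(0,-2 \right)} \right)} 1 - 8 = \sqrt{3} \cdot 1 - 8 = \sqrt{3} - 8 = -8 + \sqrt{3}$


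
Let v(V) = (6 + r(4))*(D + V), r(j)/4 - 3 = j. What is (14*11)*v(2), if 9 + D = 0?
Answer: -36652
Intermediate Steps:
D = -9 (D = -9 + 0 = -9)
r(j) = 12 + 4*j
v(V) = -306 + 34*V (v(V) = (6 + (12 + 4*4))*(-9 + V) = (6 + (12 + 16))*(-9 + V) = (6 + 28)*(-9 + V) = 34*(-9 + V) = -306 + 34*V)
(14*11)*v(2) = (14*11)*(-306 + 34*2) = 154*(-306 + 68) = 154*(-238) = -36652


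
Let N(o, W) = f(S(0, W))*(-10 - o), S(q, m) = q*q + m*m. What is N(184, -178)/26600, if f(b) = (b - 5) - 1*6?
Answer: -161699/700 ≈ -231.00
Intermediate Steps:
S(q, m) = m² + q² (S(q, m) = q² + m² = m² + q²)
f(b) = -11 + b (f(b) = (-5 + b) - 6 = -11 + b)
N(o, W) = (-11 + W²)*(-10 - o) (N(o, W) = (-11 + (W² + 0²))*(-10 - o) = (-11 + (W² + 0))*(-10 - o) = (-11 + W²)*(-10 - o))
N(184, -178)/26600 = -(-11 + (-178)²)*(10 + 184)/26600 = -1*(-11 + 31684)*194*(1/26600) = -1*31673*194*(1/26600) = -6144562*1/26600 = -161699/700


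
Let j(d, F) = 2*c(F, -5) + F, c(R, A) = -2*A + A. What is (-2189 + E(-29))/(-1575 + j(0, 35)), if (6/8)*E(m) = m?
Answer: 6683/4590 ≈ 1.4560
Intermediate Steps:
E(m) = 4*m/3
c(R, A) = -A
j(d, F) = 10 + F (j(d, F) = 2*(-1*(-5)) + F = 2*5 + F = 10 + F)
(-2189 + E(-29))/(-1575 + j(0, 35)) = (-2189 + (4/3)*(-29))/(-1575 + (10 + 35)) = (-2189 - 116/3)/(-1575 + 45) = -6683/3/(-1530) = -6683/3*(-1/1530) = 6683/4590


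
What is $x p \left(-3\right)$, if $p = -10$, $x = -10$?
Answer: $-300$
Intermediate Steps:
$x p \left(-3\right) = \left(-10\right) \left(-10\right) \left(-3\right) = 100 \left(-3\right) = -300$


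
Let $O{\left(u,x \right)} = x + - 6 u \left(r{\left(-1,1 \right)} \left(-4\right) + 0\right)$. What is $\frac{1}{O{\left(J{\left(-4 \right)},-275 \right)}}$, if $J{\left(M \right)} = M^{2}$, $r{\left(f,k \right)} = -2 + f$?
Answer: $- \frac{1}{1427} \approx -0.00070077$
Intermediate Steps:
$O{\left(u,x \right)} = x - 72 u$ ($O{\left(u,x \right)} = x + - 6 u \left(\left(-2 - 1\right) \left(-4\right) + 0\right) = x + - 6 u \left(\left(-3\right) \left(-4\right) + 0\right) = x + - 6 u \left(12 + 0\right) = x + - 6 u 12 = x - 72 u$)
$\frac{1}{O{\left(J{\left(-4 \right)},-275 \right)}} = \frac{1}{-275 - 72 \left(-4\right)^{2}} = \frac{1}{-275 - 1152} = \frac{1}{-1427} = - \frac{1}{1427}$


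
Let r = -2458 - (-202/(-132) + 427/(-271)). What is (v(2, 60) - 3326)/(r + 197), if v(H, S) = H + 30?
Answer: 58916484/40439435 ≈ 1.4569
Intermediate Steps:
v(H, S) = 30 + H
r = -43962977/17886 (r = -2458 - (-202*(-1/132) + 427*(-1/271)) = -2458 - (101/66 - 427/271) = -2458 - 1*(-811/17886) = -2458 + 811/17886 = -43962977/17886 ≈ -2458.0)
(v(2, 60) - 3326)/(r + 197) = ((30 + 2) - 3326)/(-43962977/17886 + 197) = (32 - 3326)/(-40439435/17886) = -3294*(-17886/40439435) = 58916484/40439435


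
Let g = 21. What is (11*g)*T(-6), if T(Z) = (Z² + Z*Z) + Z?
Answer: 15246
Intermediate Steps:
T(Z) = Z + 2*Z² (T(Z) = (Z² + Z²) + Z = 2*Z² + Z = Z + 2*Z²)
(11*g)*T(-6) = (11*21)*(-6*(1 + 2*(-6))) = 231*(-6*(1 - 12)) = 231*(-6*(-11)) = 231*66 = 15246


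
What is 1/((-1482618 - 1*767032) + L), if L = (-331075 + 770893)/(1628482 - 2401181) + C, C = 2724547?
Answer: 772699/366951997185 ≈ 2.1057e-6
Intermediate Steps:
L = 2105254302535/772699 (L = (-331075 + 770893)/(1628482 - 2401181) + 2724547 = 439818/(-772699) + 2724547 = 439818*(-1/772699) + 2724547 = -439818/772699 + 2724547 = 2105254302535/772699 ≈ 2.7245e+6)
1/((-1482618 - 1*767032) + L) = 1/((-1482618 - 1*767032) + 2105254302535/772699) = 1/((-1482618 - 767032) + 2105254302535/772699) = 1/(-2249650 + 2105254302535/772699) = 1/(366951997185/772699) = 772699/366951997185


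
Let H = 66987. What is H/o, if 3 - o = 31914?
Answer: -22329/10637 ≈ -2.0992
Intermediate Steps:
o = -31911 (o = 3 - 1*31914 = 3 - 31914 = -31911)
H/o = 66987/(-31911) = 66987*(-1/31911) = -22329/10637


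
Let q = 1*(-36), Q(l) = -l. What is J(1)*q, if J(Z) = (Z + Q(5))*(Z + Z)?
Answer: 288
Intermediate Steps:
J(Z) = 2*Z*(-5 + Z) (J(Z) = (Z - 1*5)*(Z + Z) = (Z - 5)*(2*Z) = (-5 + Z)*(2*Z) = 2*Z*(-5 + Z))
q = -36
J(1)*q = (2*1*(-5 + 1))*(-36) = (2*1*(-4))*(-36) = -8*(-36) = 288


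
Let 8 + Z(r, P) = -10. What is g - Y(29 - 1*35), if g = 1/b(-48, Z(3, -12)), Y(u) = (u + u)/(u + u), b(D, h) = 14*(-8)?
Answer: -113/112 ≈ -1.0089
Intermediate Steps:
Z(r, P) = -18 (Z(r, P) = -8 - 10 = -18)
b(D, h) = -112
Y(u) = 1 (Y(u) = (2*u)/((2*u)) = (2*u)*(1/(2*u)) = 1)
g = -1/112 (g = 1/(-112) = -1/112 ≈ -0.0089286)
g - Y(29 - 1*35) = -1/112 - 1*1 = -1/112 - 1 = -113/112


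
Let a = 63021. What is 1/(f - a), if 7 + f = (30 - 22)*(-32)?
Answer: -1/63284 ≈ -1.5802e-5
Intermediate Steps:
f = -263 (f = -7 + (30 - 22)*(-32) = -7 + 8*(-32) = -7 - 256 = -263)
1/(f - a) = 1/(-263 - 1*63021) = 1/(-263 - 63021) = 1/(-63284) = -1/63284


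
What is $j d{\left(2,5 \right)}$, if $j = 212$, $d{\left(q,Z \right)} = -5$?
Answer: $-1060$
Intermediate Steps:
$j d{\left(2,5 \right)} = 212 \left(-5\right) = -1060$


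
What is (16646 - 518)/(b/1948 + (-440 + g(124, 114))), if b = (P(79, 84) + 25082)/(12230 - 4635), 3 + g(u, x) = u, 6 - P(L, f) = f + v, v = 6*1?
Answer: -39769121280/786599857 ≈ -50.558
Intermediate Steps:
v = 6
P(L, f) = -f (P(L, f) = 6 - (f + 6) = 6 - (6 + f) = 6 + (-6 - f) = -f)
g(u, x) = -3 + u
b = 24998/7595 (b = (-1*84 + 25082)/(12230 - 4635) = (-84 + 25082)/7595 = 24998*(1/7595) = 24998/7595 ≈ 3.2914)
(16646 - 518)/(b/1948 + (-440 + g(124, 114))) = (16646 - 518)/((24998/7595)/1948 + (-440 + (-3 + 124))) = 16128/((24998/7595)*(1/1948) + (-440 + 121)) = 16128/(12499/7397530 - 319) = 16128/(-2359799571/7397530) = 16128*(-7397530/2359799571) = -39769121280/786599857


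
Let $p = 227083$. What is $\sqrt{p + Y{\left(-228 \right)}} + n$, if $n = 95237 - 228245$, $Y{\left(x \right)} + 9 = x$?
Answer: $-133008 + \sqrt{226846} \approx -1.3253 \cdot 10^{5}$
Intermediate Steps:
$Y{\left(x \right)} = -9 + x$
$n = -133008$
$\sqrt{p + Y{\left(-228 \right)}} + n = \sqrt{227083 - 237} - 133008 = \sqrt{226846} - 133008 = -133008 + \sqrt{226846}$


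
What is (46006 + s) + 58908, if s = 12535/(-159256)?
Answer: 16708171449/159256 ≈ 1.0491e+5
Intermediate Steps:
s = -12535/159256 (s = 12535*(-1/159256) = -12535/159256 ≈ -0.078710)
(46006 + s) + 58908 = (46006 - 12535/159256) + 58908 = 7326719001/159256 + 58908 = 16708171449/159256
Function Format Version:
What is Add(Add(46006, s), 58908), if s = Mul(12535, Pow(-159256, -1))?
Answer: Rational(16708171449, 159256) ≈ 1.0491e+5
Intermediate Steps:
s = Rational(-12535, 159256) (s = Mul(12535, Rational(-1, 159256)) = Rational(-12535, 159256) ≈ -0.078710)
Add(Add(46006, s), 58908) = Add(Add(46006, Rational(-12535, 159256)), 58908) = Add(Rational(7326719001, 159256), 58908) = Rational(16708171449, 159256)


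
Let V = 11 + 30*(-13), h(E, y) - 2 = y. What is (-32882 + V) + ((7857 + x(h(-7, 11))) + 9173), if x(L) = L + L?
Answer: -16205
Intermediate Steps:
h(E, y) = 2 + y
V = -379 (V = 11 - 390 = -379)
x(L) = 2*L
(-32882 + V) + ((7857 + x(h(-7, 11))) + 9173) = (-32882 - 379) + ((7857 + 2*(2 + 11)) + 9173) = -33261 + ((7857 + 2*13) + 9173) = -33261 + ((7857 + 26) + 9173) = -33261 + (7883 + 9173) = -33261 + 17056 = -16205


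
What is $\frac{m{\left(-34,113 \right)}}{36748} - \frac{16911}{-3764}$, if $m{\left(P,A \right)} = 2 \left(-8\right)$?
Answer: $\frac{155346301}{34579868} \approx 4.4924$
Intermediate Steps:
$m{\left(P,A \right)} = -16$
$\frac{m{\left(-34,113 \right)}}{36748} - \frac{16911}{-3764} = - \frac{16}{36748} - \frac{16911}{-3764} = \left(-16\right) \frac{1}{36748} - - \frac{16911}{3764} = - \frac{4}{9187} + \frac{16911}{3764} = \frac{155346301}{34579868}$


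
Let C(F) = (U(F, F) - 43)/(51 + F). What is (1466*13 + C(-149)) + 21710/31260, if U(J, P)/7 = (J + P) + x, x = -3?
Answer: 2922656921/153174 ≈ 19081.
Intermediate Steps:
U(J, P) = -21 + 7*J + 7*P (U(J, P) = 7*((J + P) - 3) = 7*(-3 + J + P) = -21 + 7*J + 7*P)
C(F) = (-64 + 14*F)/(51 + F) (C(F) = ((-21 + 7*F + 7*F) - 43)/(51 + F) = ((-21 + 14*F) - 43)/(51 + F) = (-64 + 14*F)/(51 + F))
(1466*13 + C(-149)) + 21710/31260 = (1466*13 + 2*(-32 + 7*(-149))/(51 - 149)) + 21710/31260 = (19058 + 2*(-32 - 1043)/(-98)) + 21710*(1/31260) = (19058 + 2*(-1/98)*(-1075)) + 2171/3126 = (19058 + 1075/49) + 2171/3126 = 934917/49 + 2171/3126 = 2922656921/153174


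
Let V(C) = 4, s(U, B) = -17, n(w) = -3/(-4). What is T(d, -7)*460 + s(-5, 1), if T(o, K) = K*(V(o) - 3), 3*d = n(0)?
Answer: -3237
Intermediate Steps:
n(w) = 3/4 (n(w) = -3*(-1/4) = 3/4)
d = 1/4 (d = (1/3)*(3/4) = 1/4 ≈ 0.25000)
T(o, K) = K (T(o, K) = K*(4 - 3) = K*1 = K)
T(d, -7)*460 + s(-5, 1) = -7*460 - 17 = -3220 - 17 = -3237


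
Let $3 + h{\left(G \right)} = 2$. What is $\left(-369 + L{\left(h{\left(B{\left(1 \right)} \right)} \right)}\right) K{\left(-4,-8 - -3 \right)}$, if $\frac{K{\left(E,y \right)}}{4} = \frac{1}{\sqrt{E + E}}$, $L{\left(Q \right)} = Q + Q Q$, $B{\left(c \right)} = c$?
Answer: $369 i \sqrt{2} \approx 521.84 i$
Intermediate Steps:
$h{\left(G \right)} = -1$ ($h{\left(G \right)} = -3 + 2 = -1$)
$L{\left(Q \right)} = Q + Q^{2}$
$K{\left(E,y \right)} = \frac{2 \sqrt{2}}{\sqrt{E}}$ ($K{\left(E,y \right)} = \frac{4}{\sqrt{E + E}} = \frac{4}{\sqrt{2 E}} = \frac{4}{\sqrt{2} \sqrt{E}} = 4 \frac{\sqrt{2}}{2 \sqrt{E}} = \frac{2 \sqrt{2}}{\sqrt{E}}$)
$\left(-369 + L{\left(h{\left(B{\left(1 \right)} \right)} \right)}\right) K{\left(-4,-8 - -3 \right)} = \left(-369 - \left(1 - 1\right)\right) \frac{2 \sqrt{2}}{2 i} = \left(-369 - 0\right) 2 \sqrt{2} \left(- \frac{i}{2}\right) = \left(-369 + 0\right) \left(- i \sqrt{2}\right) = - 369 \left(- i \sqrt{2}\right) = 369 i \sqrt{2}$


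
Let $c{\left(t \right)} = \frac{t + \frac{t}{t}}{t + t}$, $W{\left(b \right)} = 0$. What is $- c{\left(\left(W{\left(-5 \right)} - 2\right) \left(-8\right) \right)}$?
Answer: $- \frac{17}{32} \approx -0.53125$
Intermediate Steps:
$c{\left(t \right)} = \frac{1 + t}{2 t}$ ($c{\left(t \right)} = \frac{t + 1}{2 t} = \left(1 + t\right) \frac{1}{2 t} = \frac{1 + t}{2 t}$)
$- c{\left(\left(W{\left(-5 \right)} - 2\right) \left(-8\right) \right)} = - \frac{1 + \left(0 - 2\right) \left(-8\right)}{2 \left(0 - 2\right) \left(-8\right)} = - \frac{1 - -16}{2 \left(\left(-2\right) \left(-8\right)\right)} = - \frac{1 + 16}{2 \cdot 16} = - \frac{17}{2 \cdot 16} = \left(-1\right) \frac{17}{32} = - \frac{17}{32}$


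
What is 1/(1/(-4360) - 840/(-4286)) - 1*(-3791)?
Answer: 6943298567/1829057 ≈ 3796.1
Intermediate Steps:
1/(1/(-4360) - 840/(-4286)) - 1*(-3791) = 1/(-1/4360 - 840*(-1/4286)) + 3791 = 1/(-1/4360 + 420/2143) + 3791 = 1/(1829057/9343480) + 3791 = 9343480/1829057 + 3791 = 6943298567/1829057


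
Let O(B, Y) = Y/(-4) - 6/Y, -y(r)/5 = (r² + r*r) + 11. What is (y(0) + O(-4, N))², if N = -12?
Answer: 10609/4 ≈ 2652.3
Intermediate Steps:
y(r) = -55 - 10*r² (y(r) = -5*((r² + r*r) + 11) = -5*((r² + r²) + 11) = -5*(2*r² + 11) = -5*(11 + 2*r²) = -55 - 10*r²)
O(B, Y) = -6/Y - Y/4 (O(B, Y) = Y*(-¼) - 6/Y = -Y/4 - 6/Y = -6/Y - Y/4)
(y(0) + O(-4, N))² = ((-55 - 10*0²) + (-6/(-12) - ¼*(-12)))² = ((-55 - 10*0) + (-6*(-1/12) + 3))² = ((-55 + 0) + (½ + 3))² = (-55 + 7/2)² = (-103/2)² = 10609/4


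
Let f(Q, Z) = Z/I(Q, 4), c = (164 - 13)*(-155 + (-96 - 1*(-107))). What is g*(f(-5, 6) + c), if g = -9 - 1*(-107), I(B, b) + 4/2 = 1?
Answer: -2131500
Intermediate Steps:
I(B, b) = -1 (I(B, b) = -2 + 1 = -1)
g = 98 (g = -9 + 107 = 98)
c = -21744 (c = 151*(-155 + (-96 + 107)) = 151*(-155 + 11) = 151*(-144) = -21744)
f(Q, Z) = -Z (f(Q, Z) = Z/(-1) = Z*(-1) = -Z)
g*(f(-5, 6) + c) = 98*(-1*6 - 21744) = 98*(-6 - 21744) = 98*(-21750) = -2131500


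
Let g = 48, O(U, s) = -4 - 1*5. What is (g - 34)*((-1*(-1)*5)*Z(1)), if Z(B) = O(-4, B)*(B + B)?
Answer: -1260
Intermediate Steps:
O(U, s) = -9 (O(U, s) = -4 - 5 = -9)
Z(B) = -18*B (Z(B) = -9*(B + B) = -18*B)
(g - 34)*((-1*(-1)*5)*Z(1)) = (48 - 34)*((-1*(-1)*5)*(-18*1)) = 14*((1*5)*(-18)) = 14*(5*(-18)) = 14*(-90) = -1260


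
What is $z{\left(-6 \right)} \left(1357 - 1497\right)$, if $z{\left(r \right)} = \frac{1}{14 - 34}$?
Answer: $7$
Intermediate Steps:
$z{\left(r \right)} = - \frac{1}{20}$ ($z{\left(r \right)} = \frac{1}{-20} = - \frac{1}{20}$)
$z{\left(-6 \right)} \left(1357 - 1497\right) = - \frac{1357 - 1497}{20} = \left(- \frac{1}{20}\right) \left(-140\right) = 7$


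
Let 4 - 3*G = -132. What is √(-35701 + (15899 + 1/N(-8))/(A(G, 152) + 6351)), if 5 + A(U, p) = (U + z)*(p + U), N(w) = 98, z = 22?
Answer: I*√54617256054156673/1236886 ≈ 188.94*I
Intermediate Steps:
G = 136/3 (G = 4/3 - ⅓*(-132) = 4/3 + 44 = 136/3 ≈ 45.333)
A(U, p) = -5 + (22 + U)*(U + p) (A(U, p) = -5 + (U + 22)*(p + U) = -5 + (22 + U)*(U + p))
√(-35701 + (15899 + 1/N(-8))/(A(G, 152) + 6351)) = √(-35701 + (15899 + 1/98)/((-5 + (136/3)² + 22*(136/3) + 22*152 + (136/3)*152) + 6351)) = √(-35701 + (15899 + 1/98)/((-5 + 18496/9 + 2992/3 + 3344 + 20672/3) + 6351)) = √(-35701 + 1558103/(98*(119539/9 + 6351))) = √(-35701 + 1558103/(98*(176698/9))) = √(-35701 + (1558103/98)*(9/176698)) = √(-35701 + 14022927/17316404) = √(-618198916277/17316404) = I*√54617256054156673/1236886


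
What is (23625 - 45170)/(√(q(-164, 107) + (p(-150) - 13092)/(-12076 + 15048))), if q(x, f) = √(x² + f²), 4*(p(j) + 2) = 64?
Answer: -21545*√1486/√(-6539 + 1486*√38345) ≈ -1557.2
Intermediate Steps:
p(j) = 14 (p(j) = -2 + (¼)*64 = -2 + 16 = 14)
q(x, f) = √(f² + x²)
(23625 - 45170)/(√(q(-164, 107) + (p(-150) - 13092)/(-12076 + 15048))) = (23625 - 45170)/(√(√(107² + (-164)²) + (14 - 13092)/(-12076 + 15048))) = -21545/√(√(11449 + 26896) - 13078/2972) = -21545/√(√38345 - 13078*1/2972) = -21545/√(√38345 - 6539/1486) = -21545/√(-6539/1486 + √38345)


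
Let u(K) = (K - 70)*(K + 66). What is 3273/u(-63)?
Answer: -1091/133 ≈ -8.2030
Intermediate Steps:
u(K) = (-70 + K)*(66 + K)
3273/u(-63) = 3273/(-4620 + (-63)² - 4*(-63)) = 3273/(-4620 + 3969 + 252) = 3273/(-399) = 3273*(-1/399) = -1091/133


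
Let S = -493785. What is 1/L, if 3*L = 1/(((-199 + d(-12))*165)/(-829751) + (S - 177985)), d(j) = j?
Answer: -1672205383365/829751 ≈ -2.0153e+6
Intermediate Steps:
L = -829751/1672205383365 (L = 1/(3*(((-199 - 12)*165)/(-829751) + (-493785 - 177985))) = 1/(3*(-211*165*(-1/829751) - 671770)) = 1/(3*(-34815*(-1/829751) - 671770)) = 1/(3*(34815/829751 - 671770)) = 1/(3*(-557401794455/829751)) = (⅓)*(-829751/557401794455) = -829751/1672205383365 ≈ -4.9620e-7)
1/L = 1/(-829751/1672205383365) = -1672205383365/829751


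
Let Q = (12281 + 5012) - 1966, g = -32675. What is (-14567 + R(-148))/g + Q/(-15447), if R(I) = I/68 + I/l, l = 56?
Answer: -21873693993/40041970850 ≈ -0.54627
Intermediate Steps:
R(I) = 31*I/952 (R(I) = I/68 + I/56 = 31*I/952)
Q = 15327 (Q = 17293 - 1966 = 15327)
(-14567 + R(-148))/g + Q/(-15447) = (-14567 + (31/952)*(-148))/(-32675) + 15327/(-15447) = (-14567 - 1147/238)*(-1/32675) + 15327*(-1/15447) = -3468093/238*(-1/32675) - 5109/5149 = 3468093/7776650 - 5109/5149 = -21873693993/40041970850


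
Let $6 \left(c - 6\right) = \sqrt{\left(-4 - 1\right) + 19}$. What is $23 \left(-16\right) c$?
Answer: $-2208 - \frac{184 \sqrt{14}}{3} \approx -2437.5$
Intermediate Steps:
$c = 6 + \frac{\sqrt{14}}{6}$ ($c = 6 + \frac{\sqrt{\left(-4 - 1\right) + 19}}{6} = 6 + \frac{\sqrt{-5 + 19}}{6} = 6 + \frac{\sqrt{14}}{6} \approx 6.6236$)
$23 \left(-16\right) c = 23 \left(-16\right) \left(6 + \frac{\sqrt{14}}{6}\right) = - 368 \left(6 + \frac{\sqrt{14}}{6}\right) = -2208 - \frac{184 \sqrt{14}}{3}$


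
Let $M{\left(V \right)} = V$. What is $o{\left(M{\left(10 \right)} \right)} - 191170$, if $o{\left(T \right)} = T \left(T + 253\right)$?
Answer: $-188540$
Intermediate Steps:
$o{\left(T \right)} = T \left(253 + T\right)$
$o{\left(M{\left(10 \right)} \right)} - 191170 = 10 \left(253 + 10\right) - 191170 = 10 \cdot 263 - 191170 = 2630 - 191170 = -188540$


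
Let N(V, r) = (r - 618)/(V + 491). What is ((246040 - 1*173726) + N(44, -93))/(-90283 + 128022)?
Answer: 38687279/20190365 ≈ 1.9161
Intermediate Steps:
N(V, r) = (-618 + r)/(491 + V)
((246040 - 1*173726) + N(44, -93))/(-90283 + 128022) = ((246040 - 1*173726) + (-618 - 93)/(491 + 44))/(-90283 + 128022) = ((246040 - 173726) - 711/535)/37739 = (72314 + (1/535)*(-711))*(1/37739) = (72314 - 711/535)*(1/37739) = (38687279/535)*(1/37739) = 38687279/20190365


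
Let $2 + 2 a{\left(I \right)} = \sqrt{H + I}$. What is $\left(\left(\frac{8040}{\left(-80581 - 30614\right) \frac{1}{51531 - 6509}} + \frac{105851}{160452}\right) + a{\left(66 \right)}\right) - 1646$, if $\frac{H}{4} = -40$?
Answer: $- \frac{1943400646631}{396476892} + \frac{i \sqrt{94}}{2} \approx -4901.7 + 4.8477 i$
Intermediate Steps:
$H = -160$ ($H = 4 \left(-40\right) = -160$)
$a{\left(I \right)} = -1 + \frac{\sqrt{-160 + I}}{2}$
$\left(\left(\frac{8040}{\left(-80581 - 30614\right) \frac{1}{51531 - 6509}} + \frac{105851}{160452}\right) + a{\left(66 \right)}\right) - 1646 = \left(\left(\frac{8040}{\left(-80581 - 30614\right) \frac{1}{51531 - 6509}} + \frac{105851}{160452}\right) - \left(1 - \frac{\sqrt{-160 + 66}}{2}\right)\right) - 1646 = \left(\left(\frac{8040}{\left(-111195\right) \frac{1}{45022}} + 105851 \cdot \frac{1}{160452}\right) - \left(1 - \frac{\sqrt{-94}}{2}\right)\right) - 1646 = \left(\left(\frac{8040}{\left(-111195\right) \frac{1}{45022}} + \frac{105851}{160452}\right) - \left(1 - \frac{i \sqrt{94}}{2}\right)\right) - 1646 = \left(\left(\frac{8040}{- \frac{111195}{45022}} + \frac{105851}{160452}\right) - \left(1 - \frac{i \sqrt{94}}{2}\right)\right) - 1646 = \left(\left(8040 \left(- \frac{45022}{111195}\right) + \frac{105851}{160452}\right) - \left(1 - \frac{i \sqrt{94}}{2}\right)\right) - 1646 = \left(\left(- \frac{24131792}{7413} + \frac{105851}{160452}\right) - \left(1 - \frac{i \sqrt{94}}{2}\right)\right) - 1646 = \left(- \frac{1290403205507}{396476892} - \left(1 - \frac{i \sqrt{94}}{2}\right)\right) - 1646 = \left(- \frac{1290799682399}{396476892} + \frac{i \sqrt{94}}{2}\right) - 1646 = - \frac{1943400646631}{396476892} + \frac{i \sqrt{94}}{2}$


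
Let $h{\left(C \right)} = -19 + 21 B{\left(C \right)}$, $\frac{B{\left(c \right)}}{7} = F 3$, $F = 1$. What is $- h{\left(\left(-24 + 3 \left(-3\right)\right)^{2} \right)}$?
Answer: $-422$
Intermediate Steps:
$B{\left(c \right)} = 21$ ($B{\left(c \right)} = 7 \cdot 1 \cdot 3 = 7 \cdot 3 = 21$)
$h{\left(C \right)} = 422$ ($h{\left(C \right)} = -19 + 21 \cdot 21 = -19 + 441 = 422$)
$- h{\left(\left(-24 + 3 \left(-3\right)\right)^{2} \right)} = \left(-1\right) 422 = -422$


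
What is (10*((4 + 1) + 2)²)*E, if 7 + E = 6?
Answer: -490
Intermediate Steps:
E = -1 (E = -7 + 6 = -1)
(10*((4 + 1) + 2)²)*E = (10*((4 + 1) + 2)²)*(-1) = (10*(5 + 2)²)*(-1) = (10*7²)*(-1) = (10*49)*(-1) = 490*(-1) = -490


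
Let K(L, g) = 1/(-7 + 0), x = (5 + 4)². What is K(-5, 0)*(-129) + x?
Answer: 696/7 ≈ 99.429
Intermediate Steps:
x = 81 (x = 9² = 81)
K(L, g) = -⅐ (K(L, g) = 1/(-7) = -⅐)
K(-5, 0)*(-129) + x = -⅐*(-129) + 81 = 129/7 + 81 = 696/7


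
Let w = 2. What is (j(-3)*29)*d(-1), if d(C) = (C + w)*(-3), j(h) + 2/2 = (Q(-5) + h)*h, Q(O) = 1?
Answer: -435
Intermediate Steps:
j(h) = -1 + h*(1 + h) (j(h) = -1 + (1 + h)*h = -1 + h*(1 + h))
d(C) = -6 - 3*C (d(C) = (C + 2)*(-3) = (2 + C)*(-3) = -6 - 3*C)
(j(-3)*29)*d(-1) = ((-1 - 3 + (-3)²)*29)*(-6 - 3*(-1)) = ((-1 - 3 + 9)*29)*(-6 + 3) = (5*29)*(-3) = 145*(-3) = -435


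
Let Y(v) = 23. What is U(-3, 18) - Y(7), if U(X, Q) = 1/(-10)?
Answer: -231/10 ≈ -23.100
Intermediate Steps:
U(X, Q) = -⅒
U(-3, 18) - Y(7) = -⅒ - 1*23 = -⅒ - 23 = -231/10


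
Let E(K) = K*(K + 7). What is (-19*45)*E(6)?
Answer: -66690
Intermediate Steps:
E(K) = K*(7 + K)
(-19*45)*E(6) = (-19*45)*(6*(7 + 6)) = -5130*13 = -855*78 = -66690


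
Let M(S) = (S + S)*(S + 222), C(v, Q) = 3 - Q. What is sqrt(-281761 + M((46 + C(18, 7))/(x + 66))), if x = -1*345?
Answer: I*sqrt(2437528585)/93 ≈ 530.88*I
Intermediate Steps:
x = -345
M(S) = 2*S*(222 + S) (M(S) = (2*S)*(222 + S) = 2*S*(222 + S))
sqrt(-281761 + M((46 + C(18, 7))/(x + 66))) = sqrt(-281761 + 2*((46 + (3 - 1*7))/(-345 + 66))*(222 + (46 + (3 - 1*7))/(-345 + 66))) = sqrt(-281761 + 2*((46 + (3 - 7))/(-279))*(222 + (46 + (3 - 7))/(-279))) = sqrt(-281761 + 2*((46 - 4)*(-1/279))*(222 + (46 - 4)*(-1/279))) = sqrt(-281761 + 2*(42*(-1/279))*(222 + 42*(-1/279))) = sqrt(-281761 + 2*(-14/93)*(222 - 14/93)) = sqrt(-281761 + 2*(-14/93)*(20632/93)) = sqrt(-281761 - 577696/8649) = sqrt(-2437528585/8649) = I*sqrt(2437528585)/93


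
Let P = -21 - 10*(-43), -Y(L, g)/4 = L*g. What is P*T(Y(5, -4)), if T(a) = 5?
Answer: 2045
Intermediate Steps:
Y(L, g) = -4*L*g
P = 409 (P = -21 + 430 = 409)
P*T(Y(5, -4)) = 409*5 = 2045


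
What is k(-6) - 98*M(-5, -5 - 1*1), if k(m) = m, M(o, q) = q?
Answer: 582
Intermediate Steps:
k(-6) - 98*M(-5, -5 - 1*1) = -6 - 98*(-5 - 1*1) = -6 - 98*(-5 - 1) = -6 - 98*(-6) = -6 + 588 = 582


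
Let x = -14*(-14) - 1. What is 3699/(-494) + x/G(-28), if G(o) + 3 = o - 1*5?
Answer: -38249/2964 ≈ -12.905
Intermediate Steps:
G(o) = -8 + o (G(o) = -3 + (o - 1*5) = -3 + (o - 5) = -3 + (-5 + o) = -8 + o)
x = 195 (x = 196 - 1 = 195)
3699/(-494) + x/G(-28) = 3699/(-494) + 195/(-8 - 28) = 3699*(-1/494) + 195/(-36) = -3699/494 + 195*(-1/36) = -3699/494 - 65/12 = -38249/2964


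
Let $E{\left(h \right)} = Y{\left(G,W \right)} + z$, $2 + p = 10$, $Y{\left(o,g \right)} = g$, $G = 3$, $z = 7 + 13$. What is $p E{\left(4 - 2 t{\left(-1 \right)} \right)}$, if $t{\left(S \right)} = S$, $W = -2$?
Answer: $144$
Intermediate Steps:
$z = 20$
$p = 8$ ($p = -2 + 10 = 8$)
$E{\left(h \right)} = 18$ ($E{\left(h \right)} = -2 + 20 = 18$)
$p E{\left(4 - 2 t{\left(-1 \right)} \right)} = 8 \cdot 18 = 144$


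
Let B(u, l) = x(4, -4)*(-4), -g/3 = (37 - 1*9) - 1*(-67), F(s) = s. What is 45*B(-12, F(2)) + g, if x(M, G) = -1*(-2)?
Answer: -645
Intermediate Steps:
g = -285 (g = -3*((37 - 1*9) - 1*(-67)) = -3*((37 - 9) + 67) = -3*(28 + 67) = -3*95 = -285)
x(M, G) = 2
B(u, l) = -8 (B(u, l) = 2*(-4) = -8)
45*B(-12, F(2)) + g = 45*(-8) - 285 = -360 - 285 = -645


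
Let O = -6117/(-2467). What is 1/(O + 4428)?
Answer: 2467/10929993 ≈ 0.00022571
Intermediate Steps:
O = 6117/2467 (O = -6117*(-1/2467) = 6117/2467 ≈ 2.4795)
1/(O + 4428) = 1/(6117/2467 + 4428) = 1/(10929993/2467) = 2467/10929993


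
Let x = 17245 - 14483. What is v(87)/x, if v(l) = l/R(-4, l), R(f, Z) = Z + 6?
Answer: 29/85622 ≈ 0.00033870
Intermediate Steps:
R(f, Z) = 6 + Z
x = 2762
v(l) = l/(6 + l)
v(87)/x = (87/(6 + 87))/2762 = (87/93)*(1/2762) = (87*(1/93))*(1/2762) = (29/31)*(1/2762) = 29/85622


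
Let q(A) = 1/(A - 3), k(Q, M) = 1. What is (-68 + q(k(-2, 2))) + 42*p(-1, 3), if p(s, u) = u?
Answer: 115/2 ≈ 57.500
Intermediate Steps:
q(A) = 1/(-3 + A)
(-68 + q(k(-2, 2))) + 42*p(-1, 3) = (-68 + 1/(-3 + 1)) + 42*3 = (-68 + 1/(-2)) + 126 = (-68 - ½) + 126 = -137/2 + 126 = 115/2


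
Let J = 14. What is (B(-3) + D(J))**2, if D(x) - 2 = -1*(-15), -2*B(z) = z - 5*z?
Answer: 121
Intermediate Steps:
B(z) = 2*z (B(z) = -(z - 5*z)/2 = -(-2)*z = 2*z)
D(x) = 17 (D(x) = 2 - 1*(-15) = 2 + 15 = 17)
(B(-3) + D(J))**2 = (2*(-3) + 17)**2 = (-6 + 17)**2 = 11**2 = 121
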